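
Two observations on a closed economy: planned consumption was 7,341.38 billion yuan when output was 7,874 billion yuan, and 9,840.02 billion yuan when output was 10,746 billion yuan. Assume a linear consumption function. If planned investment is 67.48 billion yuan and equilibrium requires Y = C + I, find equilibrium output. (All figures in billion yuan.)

MPC = (9840.02 − 7341.38)/(10746 − 7874) = 2498.64/2872 = 0.87
a = 7341.38 − 0.87(7874) = 491
Equilibrium: Y = 491 + 0.87Y + 67.48
0.13Y = 558.48, so Y = 558.48/0.13 = 4296

Y = 4296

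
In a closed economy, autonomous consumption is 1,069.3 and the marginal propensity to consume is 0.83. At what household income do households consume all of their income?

At break-even, C = Y: 1069.3 + 0.83Y = Y
0.17Y = 1069.3, so Y = 1069.3/0.17 = 6290

Y = 6290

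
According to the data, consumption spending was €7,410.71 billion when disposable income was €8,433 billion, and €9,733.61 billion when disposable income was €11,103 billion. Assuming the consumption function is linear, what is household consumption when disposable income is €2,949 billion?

C = 2639.63

MPC = (9733.61 − 7410.71)/(11103 − 8433) = 2322.9/2670 = 0.87
a = 7410.71 − 0.87(8433) = 7410.71 − 7336.71 = 74
C = 74 + 0.87(2949) = 74 + 2565.63 = 2639.63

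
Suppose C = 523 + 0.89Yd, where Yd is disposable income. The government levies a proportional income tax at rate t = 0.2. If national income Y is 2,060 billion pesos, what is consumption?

Yd = (1 − 0.2)(2060) = 0.8(2060) = 1648
C = 523 + 0.89(1648) = 523 + 1466.72 = 1989.72

C = 1989.72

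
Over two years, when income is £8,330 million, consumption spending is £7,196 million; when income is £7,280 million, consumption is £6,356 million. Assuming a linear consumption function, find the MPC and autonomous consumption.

MPC = 0.8; a = 532

MPC = ΔC/ΔY = (7196 − 6356)/(8330 − 7280) = 840/1050 = 0.8
a = C − MPC·Y = 6356 − 0.8(7280) = 6356 − 5824 = 532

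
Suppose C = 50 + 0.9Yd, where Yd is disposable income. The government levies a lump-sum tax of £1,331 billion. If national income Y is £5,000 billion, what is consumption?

Yd = Y − T = 5000 − 1331 = 3669
C = 50 + 0.9(3669) = 50 + 3302.1 = 3352.1

C = 3352.1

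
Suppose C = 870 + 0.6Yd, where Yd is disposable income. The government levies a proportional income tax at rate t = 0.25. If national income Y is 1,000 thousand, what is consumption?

Yd = (1 − 0.25)(1000) = 0.75(1000) = 750
C = 870 + 0.6(750) = 870 + 450 = 1320

C = 1320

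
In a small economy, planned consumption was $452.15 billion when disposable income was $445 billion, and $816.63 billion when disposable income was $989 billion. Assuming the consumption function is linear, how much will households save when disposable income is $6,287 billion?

S = 1920.71

MPC = (816.63 − 452.15)/(989 − 445) = 364.48/544 = 0.67
a = 452.15 − 0.67(445) = 452.15 − 298.15 = 154
C = 154 + 0.67(6287) = 4366.29
S = 6287 − 4366.29 = 1920.71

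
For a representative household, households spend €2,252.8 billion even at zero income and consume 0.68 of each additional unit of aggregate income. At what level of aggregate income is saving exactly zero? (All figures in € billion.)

Y = 7040

At break-even, C = Y: 2252.8 + 0.68Y = Y
0.32Y = 2252.8, so Y = 2252.8/0.32 = 7040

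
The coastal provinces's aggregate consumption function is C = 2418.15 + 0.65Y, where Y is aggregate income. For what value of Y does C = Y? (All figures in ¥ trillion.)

At break-even, C = Y: 2418.15 + 0.65Y = Y
0.35Y = 2418.15, so Y = 2418.15/0.35 = 6909

Y = 6909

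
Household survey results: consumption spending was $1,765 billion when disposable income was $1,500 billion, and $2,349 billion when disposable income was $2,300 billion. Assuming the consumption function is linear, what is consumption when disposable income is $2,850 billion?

MPC = (2349 − 1765)/(2300 − 1500) = 584/800 = 0.73
a = 1765 − 0.73(1500) = 1765 − 1095 = 670
C = 670 + 0.73(2850) = 670 + 2080.5 = 2750.5

C = 2750.5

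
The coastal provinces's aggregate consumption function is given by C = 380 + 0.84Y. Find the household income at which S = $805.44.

S = Y − C = -380 + 0.16Y
-380 + 0.16Y = 805.44, so 0.16Y = 1185.44 and Y = 7409

Y = 7409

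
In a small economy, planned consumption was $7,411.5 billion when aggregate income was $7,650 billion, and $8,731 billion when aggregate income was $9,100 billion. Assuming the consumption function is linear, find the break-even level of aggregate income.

MPC = (8731 − 7411.5)/(9100 − 7650) = 1319.5/1450 = 0.91
a = 7411.5 − 0.91(7650) = 7411.5 − 6961.5 = 450
Break-even: Y = a/(1−MPC) = 450/0.09 = 5000

Y = 5000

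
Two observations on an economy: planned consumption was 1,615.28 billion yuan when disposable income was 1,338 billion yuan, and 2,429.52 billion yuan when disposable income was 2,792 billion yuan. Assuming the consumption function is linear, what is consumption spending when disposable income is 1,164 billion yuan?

C = 1517.84

MPC = (2429.52 − 1615.28)/(2792 − 1338) = 814.24/1454 = 0.56
a = 1615.28 − 0.56(1338) = 1615.28 − 749.28 = 866
C = 866 + 0.56(1164) = 866 + 651.84 = 1517.84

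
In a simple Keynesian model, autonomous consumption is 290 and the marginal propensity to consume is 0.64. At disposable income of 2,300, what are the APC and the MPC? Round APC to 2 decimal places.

MPC = 0.64 (the slope of the consumption function)
C = 290 + 0.64(2300) = 1762, so APC = 1762/2300 = 0.77

APC = 0.77; MPC = 0.64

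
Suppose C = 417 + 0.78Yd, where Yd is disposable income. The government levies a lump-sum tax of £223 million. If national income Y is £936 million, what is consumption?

C = 973.14

Yd = Y − T = 936 − 223 = 713
C = 417 + 0.78(713) = 417 + 556.14 = 973.14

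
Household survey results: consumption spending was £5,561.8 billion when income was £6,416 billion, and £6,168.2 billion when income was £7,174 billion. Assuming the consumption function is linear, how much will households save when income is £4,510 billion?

S = 473

MPC = (6168.2 − 5561.8)/(7174 − 6416) = 606.4/758 = 0.8
a = 5561.8 − 0.8(6416) = 5561.8 − 5132.8 = 429
C = 429 + 0.8(4510) = 4037
S = 4510 − 4037 = 473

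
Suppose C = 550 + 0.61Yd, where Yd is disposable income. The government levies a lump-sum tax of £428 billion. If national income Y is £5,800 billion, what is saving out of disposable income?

S = 1545.08

Yd = Y − T = 5800 − 428 = 5372
C = 550 + 0.61(5372) = 550 + 3276.92 = 3826.92
S = Yd − C = 5372 − 3826.92 = 1545.08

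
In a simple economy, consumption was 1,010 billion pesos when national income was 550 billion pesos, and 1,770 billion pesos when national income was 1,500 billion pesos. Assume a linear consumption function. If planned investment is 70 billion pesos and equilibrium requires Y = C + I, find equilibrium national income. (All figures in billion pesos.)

Y = 3200

MPC = (1770 − 1010)/(1500 − 550) = 760/950 = 0.8
a = 1010 − 0.8(550) = 570
Equilibrium: Y = 570 + 0.8Y + 70
0.2Y = 640, so Y = 640/0.2 = 3200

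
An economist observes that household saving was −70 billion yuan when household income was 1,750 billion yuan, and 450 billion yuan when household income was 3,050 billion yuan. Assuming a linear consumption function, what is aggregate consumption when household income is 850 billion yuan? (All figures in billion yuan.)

C = 1280

MPS = ΔS/ΔY = (450 − (-70))/(3050 − 1750) = 520/1300 = 0.4
MPC = 1 − MPS = 0.6
Autonomous saving = -70 − 0.4(1750) = -770, so a = 770
C = 770 + 0.6(850) = 770 + 510 = 1280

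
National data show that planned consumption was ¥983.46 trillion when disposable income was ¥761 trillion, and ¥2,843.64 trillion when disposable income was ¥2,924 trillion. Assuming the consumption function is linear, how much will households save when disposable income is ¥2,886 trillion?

MPC = (2843.64 − 983.46)/(2924 − 761) = 1860.18/2163 = 0.86
a = 983.46 − 0.86(761) = 983.46 − 654.46 = 329
C = 329 + 0.86(2886) = 2810.96
S = 2886 − 2810.96 = 75.04

S = 75.04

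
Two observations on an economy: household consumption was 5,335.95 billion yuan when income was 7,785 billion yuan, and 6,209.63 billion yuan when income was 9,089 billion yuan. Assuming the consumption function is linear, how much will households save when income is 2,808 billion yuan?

S = 806.64

MPC = (6209.63 − 5335.95)/(9089 − 7785) = 873.68/1304 = 0.67
a = 5335.95 − 0.67(7785) = 5335.95 − 5215.95 = 120
C = 120 + 0.67(2808) = 2001.36
S = 2808 − 2001.36 = 806.64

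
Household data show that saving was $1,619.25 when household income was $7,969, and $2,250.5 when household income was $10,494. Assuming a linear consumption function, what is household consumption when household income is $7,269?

C = 5824.75

MPS = ΔS/ΔY = (2250.5 − 1619.25)/(10494 − 7969) = 631.25/2525 = 0.25
MPC = 1 − MPS = 0.75
Autonomous saving = 1619.25 − 0.25(7969) = -373, so a = 373
C = 373 + 0.75(7269) = 373 + 5451.75 = 5824.75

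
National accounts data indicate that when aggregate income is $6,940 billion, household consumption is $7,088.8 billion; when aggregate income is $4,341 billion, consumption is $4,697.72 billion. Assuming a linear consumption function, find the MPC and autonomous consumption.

MPC = 0.92; a = 704

MPC = ΔC/ΔY = (7088.8 − 4697.72)/(6940 − 4341) = 2391.08/2599 = 0.92
a = C − MPC·Y = 4697.72 − 0.92(4341) = 4697.72 − 3993.72 = 704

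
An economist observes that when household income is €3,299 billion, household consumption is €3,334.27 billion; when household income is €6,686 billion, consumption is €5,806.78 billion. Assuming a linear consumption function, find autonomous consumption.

a = 926

MPC = ΔC/ΔY = (5806.78 − 3334.27)/(6686 − 3299) = 2472.51/3387 = 0.73
a = C − MPC·Y = 3334.27 − 0.73(3299) = 3334.27 − 2408.27 = 926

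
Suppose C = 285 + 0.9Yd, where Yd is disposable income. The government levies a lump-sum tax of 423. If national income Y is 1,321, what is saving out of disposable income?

Yd = Y − T = 1321 − 423 = 898
C = 285 + 0.9(898) = 285 + 808.2 = 1093.2
S = Yd − C = 898 − 1093.2 = -195.2

S = -195.2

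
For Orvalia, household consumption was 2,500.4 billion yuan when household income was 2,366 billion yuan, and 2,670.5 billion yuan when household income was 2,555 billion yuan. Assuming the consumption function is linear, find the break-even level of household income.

Y = 3710

MPC = (2670.5 − 2500.4)/(2555 − 2366) = 170.1/189 = 0.9
a = 2500.4 − 0.9(2366) = 2500.4 − 2129.4 = 371
Break-even: Y = a/(1−MPC) = 371/0.1 = 3710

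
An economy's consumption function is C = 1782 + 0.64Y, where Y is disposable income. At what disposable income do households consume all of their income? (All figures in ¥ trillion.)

At break-even, C = Y: 1782 + 0.64Y = Y
0.36Y = 1782, so Y = 1782/0.36 = 4950

Y = 4950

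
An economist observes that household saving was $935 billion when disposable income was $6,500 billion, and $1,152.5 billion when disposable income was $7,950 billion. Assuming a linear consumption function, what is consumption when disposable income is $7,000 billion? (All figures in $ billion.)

MPS = ΔS/ΔY = (1152.5 − 935)/(7950 − 6500) = 217.5/1450 = 0.15
MPC = 1 − MPS = 0.85
Autonomous saving = 935 − 0.15(6500) = -40, so a = 40
C = 40 + 0.85(7000) = 40 + 5950 = 5990

C = 5990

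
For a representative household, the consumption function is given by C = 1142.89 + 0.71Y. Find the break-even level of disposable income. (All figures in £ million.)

At break-even, C = Y: 1142.89 + 0.71Y = Y
0.29Y = 1142.89, so Y = 1142.89/0.29 = 3941

Y = 3941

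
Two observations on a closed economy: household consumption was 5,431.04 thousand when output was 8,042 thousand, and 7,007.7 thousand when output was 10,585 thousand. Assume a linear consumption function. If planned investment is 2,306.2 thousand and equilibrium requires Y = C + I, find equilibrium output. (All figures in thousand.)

Y = 7240

MPC = (7007.7 − 5431.04)/(10585 − 8042) = 1576.66/2543 = 0.62
a = 5431.04 − 0.62(8042) = 445
Equilibrium: Y = 445 + 0.62Y + 2306.2
0.38Y = 2751.2, so Y = 2751.2/0.38 = 7240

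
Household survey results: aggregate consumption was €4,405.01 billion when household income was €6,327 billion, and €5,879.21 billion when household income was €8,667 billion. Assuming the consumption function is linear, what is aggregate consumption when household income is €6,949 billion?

MPC = (5879.21 − 4405.01)/(8667 − 6327) = 1474.2/2340 = 0.63
a = 4405.01 − 0.63(6327) = 4405.01 − 3986.01 = 419
C = 419 + 0.63(6949) = 419 + 4377.87 = 4796.87

C = 4796.87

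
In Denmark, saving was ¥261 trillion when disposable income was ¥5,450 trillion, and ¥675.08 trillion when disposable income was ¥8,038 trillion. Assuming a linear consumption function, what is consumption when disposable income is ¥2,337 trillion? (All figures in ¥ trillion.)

C = 2574.08

MPS = ΔS/ΔY = (675.08 − 261)/(8038 − 5450) = 414.08/2588 = 0.16
MPC = 1 − MPS = 0.84
Autonomous saving = 261 − 0.16(5450) = -611, so a = 611
C = 611 + 0.84(2337) = 611 + 1963.08 = 2574.08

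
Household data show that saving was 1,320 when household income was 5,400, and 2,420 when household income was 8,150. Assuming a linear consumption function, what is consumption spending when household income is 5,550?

MPS = ΔS/ΔY = (2420 − 1320)/(8150 − 5400) = 1100/2750 = 0.4
MPC = 1 − MPS = 0.6
Autonomous saving = 1320 − 0.4(5400) = -840, so a = 840
C = 840 + 0.6(5550) = 840 + 3330 = 4170

C = 4170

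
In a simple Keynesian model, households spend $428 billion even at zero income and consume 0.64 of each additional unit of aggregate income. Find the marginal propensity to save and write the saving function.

MPS = 0.36; S = -428 + 0.36Y

MPS = 1 − MPC = 1 − 0.64 = 0.36
S = Y − C = -428 + 0.36Y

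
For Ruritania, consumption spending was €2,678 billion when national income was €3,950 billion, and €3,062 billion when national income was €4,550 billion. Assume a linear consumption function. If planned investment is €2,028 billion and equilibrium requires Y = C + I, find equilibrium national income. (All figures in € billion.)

MPC = (3062 − 2678)/(4550 − 3950) = 384/600 = 0.64
a = 2678 − 0.64(3950) = 150
Equilibrium: Y = 150 + 0.64Y + 2028
0.36Y = 2178, so Y = 2178/0.36 = 6050

Y = 6050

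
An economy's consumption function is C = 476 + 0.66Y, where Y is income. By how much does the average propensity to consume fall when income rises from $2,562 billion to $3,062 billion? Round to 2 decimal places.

At Y = 2562: C = 476 + 0.66(2562) = 2166.92, APC = 2166.92/2562 = 0.846
At Y = 3062: C = 2496.92, APC = 2496.92/3062 = 0.815
Fall in APC = 0.846 − 0.815 = 0.031 ≈ 0.03

ΔAPC = 0.03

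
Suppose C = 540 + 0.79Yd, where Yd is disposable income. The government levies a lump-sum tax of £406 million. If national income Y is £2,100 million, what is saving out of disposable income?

S = -184.26

Yd = Y − T = 2100 − 406 = 1694
C = 540 + 0.79(1694) = 540 + 1338.26 = 1878.26
S = Yd − C = 1694 − 1878.26 = -184.26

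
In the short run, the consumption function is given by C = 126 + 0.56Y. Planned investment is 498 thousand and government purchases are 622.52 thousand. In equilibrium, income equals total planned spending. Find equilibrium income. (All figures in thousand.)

Y = 2833

Y = C + I + G = 126 + 0.56Y + 498 + 622.52
Y − 0.56Y = 1246.52
0.44Y = 1246.52, so Y = 1246.52/0.44 = 2833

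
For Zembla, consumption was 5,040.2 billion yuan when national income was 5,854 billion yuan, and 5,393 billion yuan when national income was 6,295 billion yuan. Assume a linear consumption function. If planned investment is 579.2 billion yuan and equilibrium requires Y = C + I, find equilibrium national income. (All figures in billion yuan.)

Y = 4681

MPC = (5393 − 5040.2)/(6295 − 5854) = 352.8/441 = 0.8
a = 5040.2 − 0.8(5854) = 357
Equilibrium: Y = 357 + 0.8Y + 579.2
0.2Y = 936.2, so Y = 936.2/0.2 = 4681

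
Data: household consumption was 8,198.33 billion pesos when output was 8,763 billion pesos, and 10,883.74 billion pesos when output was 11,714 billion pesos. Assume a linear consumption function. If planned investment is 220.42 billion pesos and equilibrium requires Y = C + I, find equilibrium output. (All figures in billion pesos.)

MPC = (10883.74 − 8198.33)/(11714 − 8763) = 2685.41/2951 = 0.91
a = 8198.33 − 0.91(8763) = 224
Equilibrium: Y = 224 + 0.91Y + 220.42
0.09Y = 444.42, so Y = 444.42/0.09 = 4938

Y = 4938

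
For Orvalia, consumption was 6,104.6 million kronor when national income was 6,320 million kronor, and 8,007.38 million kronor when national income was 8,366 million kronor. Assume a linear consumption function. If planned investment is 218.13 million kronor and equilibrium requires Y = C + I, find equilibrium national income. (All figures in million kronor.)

MPC = (8007.38 − 6104.6)/(8366 − 6320) = 1902.78/2046 = 0.93
a = 6104.6 − 0.93(6320) = 227
Equilibrium: Y = 227 + 0.93Y + 218.13
0.07Y = 445.13, so Y = 445.13/0.07 = 6359

Y = 6359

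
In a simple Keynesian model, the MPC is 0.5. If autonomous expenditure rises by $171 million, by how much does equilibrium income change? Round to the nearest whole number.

The multiplier is 1/(1 − MPC) = 1/0.5.
ΔY = 171/0.5 = 342.00 ≈ 342

ΔY ≈ 342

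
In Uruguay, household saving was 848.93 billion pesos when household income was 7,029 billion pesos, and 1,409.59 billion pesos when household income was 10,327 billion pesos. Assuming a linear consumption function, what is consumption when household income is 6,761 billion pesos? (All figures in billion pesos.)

C = 5957.63

MPS = ΔS/ΔY = (1409.59 − 848.93)/(10327 − 7029) = 560.66/3298 = 0.17
MPC = 1 − MPS = 0.83
Autonomous saving = 848.93 − 0.17(7029) = -346, so a = 346
C = 346 + 0.83(6761) = 346 + 5611.63 = 5957.63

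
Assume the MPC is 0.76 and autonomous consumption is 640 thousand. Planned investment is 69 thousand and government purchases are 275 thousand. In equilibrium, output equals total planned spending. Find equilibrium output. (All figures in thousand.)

Y = C + I + G = 640 + 0.76Y + 69 + 275
Y − 0.76Y = 984
0.24Y = 984, so Y = 984/0.24 = 4100

Y = 4100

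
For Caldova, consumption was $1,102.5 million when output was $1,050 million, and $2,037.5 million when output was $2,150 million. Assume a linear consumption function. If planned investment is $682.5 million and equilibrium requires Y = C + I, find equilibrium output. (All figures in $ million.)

Y = 5950

MPC = (2037.5 − 1102.5)/(2150 − 1050) = 935/1100 = 0.85
a = 1102.5 − 0.85(1050) = 210
Equilibrium: Y = 210 + 0.85Y + 682.5
0.15Y = 892.5, so Y = 892.5/0.15 = 5950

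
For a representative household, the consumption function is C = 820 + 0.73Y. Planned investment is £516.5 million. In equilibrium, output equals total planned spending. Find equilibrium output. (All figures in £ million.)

Y = 4950

Y = C + I = 820 + 0.73Y + 516.5
Y − 0.73Y = 1336.5
0.27Y = 1336.5, so Y = 1336.5/0.27 = 4950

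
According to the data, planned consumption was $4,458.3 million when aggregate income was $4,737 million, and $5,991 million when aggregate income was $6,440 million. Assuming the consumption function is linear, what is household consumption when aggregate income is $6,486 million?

MPC = (5991 − 4458.3)/(6440 − 4737) = 1532.7/1703 = 0.9
a = 4458.3 − 0.9(4737) = 4458.3 − 4263.3 = 195
C = 195 + 0.9(6486) = 195 + 5837.4 = 6032.4

C = 6032.4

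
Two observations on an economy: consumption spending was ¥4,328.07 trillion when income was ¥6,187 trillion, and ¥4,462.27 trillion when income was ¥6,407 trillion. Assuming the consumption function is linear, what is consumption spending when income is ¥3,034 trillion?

MPC = (4462.27 − 4328.07)/(6407 − 6187) = 134.2/220 = 0.61
a = 4328.07 − 0.61(6187) = 4328.07 − 3774.07 = 554
C = 554 + 0.61(3034) = 554 + 1850.74 = 2404.74

C = 2404.74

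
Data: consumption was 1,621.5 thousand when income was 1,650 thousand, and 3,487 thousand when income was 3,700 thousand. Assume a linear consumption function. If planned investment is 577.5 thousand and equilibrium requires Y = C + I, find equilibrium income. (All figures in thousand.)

Y = 7750

MPC = (3487 − 1621.5)/(3700 − 1650) = 1865.5/2050 = 0.91
a = 1621.5 − 0.91(1650) = 120
Equilibrium: Y = 120 + 0.91Y + 577.5
0.09Y = 697.5, so Y = 697.5/0.09 = 7750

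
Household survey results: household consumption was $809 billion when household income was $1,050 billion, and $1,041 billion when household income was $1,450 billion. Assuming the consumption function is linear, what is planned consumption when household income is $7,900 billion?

MPC = (1041 − 809)/(1450 − 1050) = 232/400 = 0.58
a = 809 − 0.58(1050) = 809 − 609 = 200
C = 200 + 0.58(7900) = 200 + 4582 = 4782

C = 4782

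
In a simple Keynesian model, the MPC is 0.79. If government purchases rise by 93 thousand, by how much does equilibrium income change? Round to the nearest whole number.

The multiplier is 1/(1 − MPC) = 1/0.21.
ΔY = 93/0.21 = 442.86 ≈ 443

ΔY ≈ 443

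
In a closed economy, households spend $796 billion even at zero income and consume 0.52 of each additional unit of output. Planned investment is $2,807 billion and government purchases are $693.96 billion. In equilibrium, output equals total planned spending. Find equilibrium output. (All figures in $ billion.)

Y = 8952

Y = C + I + G = 796 + 0.52Y + 2807 + 693.96
Y − 0.52Y = 4296.96
0.48Y = 4296.96, so Y = 4296.96/0.48 = 8952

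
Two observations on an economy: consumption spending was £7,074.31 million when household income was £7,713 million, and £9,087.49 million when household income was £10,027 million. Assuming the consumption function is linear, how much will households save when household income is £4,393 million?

MPC = (9087.49 − 7074.31)/(10027 − 7713) = 2013.18/2314 = 0.87
a = 7074.31 − 0.87(7713) = 7074.31 − 6710.31 = 364
C = 364 + 0.87(4393) = 4185.91
S = 4393 − 4185.91 = 207.09

S = 207.09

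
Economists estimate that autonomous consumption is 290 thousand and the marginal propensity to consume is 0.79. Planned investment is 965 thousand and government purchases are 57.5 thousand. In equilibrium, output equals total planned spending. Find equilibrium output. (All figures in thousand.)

Y = 6250

Y = C + I + G = 290 + 0.79Y + 965 + 57.5
Y − 0.79Y = 1312.5
0.21Y = 1312.5, so Y = 1312.5/0.21 = 6250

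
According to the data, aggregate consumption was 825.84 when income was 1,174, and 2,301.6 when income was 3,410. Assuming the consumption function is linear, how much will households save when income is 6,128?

MPC = (2301.6 − 825.84)/(3410 − 1174) = 1475.76/2236 = 0.66
a = 825.84 − 0.66(1174) = 825.84 − 774.84 = 51
C = 51 + 0.66(6128) = 4095.48
S = 6128 − 4095.48 = 2032.52

S = 2032.52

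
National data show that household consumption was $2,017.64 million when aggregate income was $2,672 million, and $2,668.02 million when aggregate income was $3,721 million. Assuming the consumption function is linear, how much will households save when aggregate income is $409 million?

MPC = (2668.02 − 2017.64)/(3721 − 2672) = 650.38/1049 = 0.62
a = 2017.64 − 0.62(2672) = 2017.64 − 1656.64 = 361
C = 361 + 0.62(409) = 614.58
S = 409 − 614.58 = -205.58

S = -205.58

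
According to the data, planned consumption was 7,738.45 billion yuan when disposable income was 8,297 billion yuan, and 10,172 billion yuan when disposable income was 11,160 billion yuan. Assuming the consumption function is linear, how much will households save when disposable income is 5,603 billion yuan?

MPC = (10172 − 7738.45)/(11160 − 8297) = 2433.55/2863 = 0.85
a = 7738.45 − 0.85(8297) = 7738.45 − 7052.45 = 686
C = 686 + 0.85(5603) = 5448.55
S = 5603 − 5448.55 = 154.45

S = 154.45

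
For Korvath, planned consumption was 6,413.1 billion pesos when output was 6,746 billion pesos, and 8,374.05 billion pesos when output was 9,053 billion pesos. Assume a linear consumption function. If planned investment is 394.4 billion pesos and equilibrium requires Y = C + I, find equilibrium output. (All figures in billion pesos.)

Y = 7156

MPC = (8374.05 − 6413.1)/(9053 − 6746) = 1960.95/2307 = 0.85
a = 6413.1 − 0.85(6746) = 679
Equilibrium: Y = 679 + 0.85Y + 394.4
0.15Y = 1073.4, so Y = 1073.4/0.15 = 7156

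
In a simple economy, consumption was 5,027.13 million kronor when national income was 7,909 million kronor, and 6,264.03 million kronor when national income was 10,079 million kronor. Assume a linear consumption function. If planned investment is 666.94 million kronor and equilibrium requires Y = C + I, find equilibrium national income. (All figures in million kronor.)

MPC = (6264.03 − 5027.13)/(10079 − 7909) = 1236.9/2170 = 0.57
a = 5027.13 − 0.57(7909) = 519
Equilibrium: Y = 519 + 0.57Y + 666.94
0.43Y = 1185.94, so Y = 1185.94/0.43 = 2758

Y = 2758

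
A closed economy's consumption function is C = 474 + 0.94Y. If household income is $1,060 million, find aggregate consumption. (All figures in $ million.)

C = 474 + 0.94(1060) = 474 + 996.4 = 1470.4

C = 1470.4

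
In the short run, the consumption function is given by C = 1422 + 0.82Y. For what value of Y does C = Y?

Y = 7900

At break-even, C = Y: 1422 + 0.82Y = Y
0.18Y = 1422, so Y = 1422/0.18 = 7900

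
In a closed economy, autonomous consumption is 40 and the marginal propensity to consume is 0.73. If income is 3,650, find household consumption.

C = 40 + 0.73(3650) = 40 + 2664.5 = 2704.5

C = 2704.5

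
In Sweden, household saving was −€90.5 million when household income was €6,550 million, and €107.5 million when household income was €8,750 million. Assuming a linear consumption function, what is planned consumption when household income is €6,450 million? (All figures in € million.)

MPS = ΔS/ΔY = (107.5 − (-90.5))/(8750 − 6550) = 198/2200 = 0.09
MPC = 1 − MPS = 0.91
Autonomous saving = -90.5 − 0.09(6550) = -680, so a = 680
C = 680 + 0.91(6450) = 680 + 5869.5 = 6549.5

C = 6549.5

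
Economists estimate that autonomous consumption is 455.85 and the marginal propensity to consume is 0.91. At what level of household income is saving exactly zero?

At break-even, C = Y: 455.85 + 0.91Y = Y
0.09Y = 455.85, so Y = 455.85/0.09 = 5065

Y = 5065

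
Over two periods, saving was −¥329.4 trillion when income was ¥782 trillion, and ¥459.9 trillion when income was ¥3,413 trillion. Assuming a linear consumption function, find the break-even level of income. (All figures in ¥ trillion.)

MPS = ΔS/ΔY = (459.9 − (-329.4))/(3413 − 782) = 789.3/2631 = 0.3
MPC = 1 − MPS = 0.7
From S(782) = -329.4: −a + 0.3(782) = -329.4, so a = 234.6 − (-329.4) = 564
Break-even (S = 0): Y = a/MPS = 564/0.3 = 1880

Y = 1880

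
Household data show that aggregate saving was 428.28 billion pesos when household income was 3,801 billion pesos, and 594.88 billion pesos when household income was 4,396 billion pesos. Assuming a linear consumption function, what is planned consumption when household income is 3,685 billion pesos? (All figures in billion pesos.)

C = 3289.2

MPS = ΔS/ΔY = (594.88 − 428.28)/(4396 − 3801) = 166.6/595 = 0.28
MPC = 1 − MPS = 0.72
Autonomous saving = 428.28 − 0.28(3801) = -636, so a = 636
C = 636 + 0.72(3685) = 636 + 2653.2 = 3289.2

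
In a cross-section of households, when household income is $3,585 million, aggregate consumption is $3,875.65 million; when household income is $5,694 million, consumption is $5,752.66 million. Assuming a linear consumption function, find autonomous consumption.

a = 685

MPC = ΔC/ΔY = (5752.66 − 3875.65)/(5694 − 3585) = 1877.01/2109 = 0.89
a = C − MPC·Y = 3875.65 − 0.89(3585) = 3875.65 − 3190.65 = 685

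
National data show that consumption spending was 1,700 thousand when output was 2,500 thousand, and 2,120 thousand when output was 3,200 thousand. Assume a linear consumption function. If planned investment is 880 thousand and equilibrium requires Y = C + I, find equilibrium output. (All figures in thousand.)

Y = 2700

MPC = (2120 − 1700)/(3200 − 2500) = 420/700 = 0.6
a = 1700 − 0.6(2500) = 200
Equilibrium: Y = 200 + 0.6Y + 880
0.4Y = 1080, so Y = 1080/0.4 = 2700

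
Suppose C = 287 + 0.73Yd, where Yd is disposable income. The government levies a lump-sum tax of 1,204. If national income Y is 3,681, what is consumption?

C = 2095.21

Yd = Y − T = 3681 − 1204 = 2477
C = 287 + 0.73(2477) = 287 + 1808.21 = 2095.21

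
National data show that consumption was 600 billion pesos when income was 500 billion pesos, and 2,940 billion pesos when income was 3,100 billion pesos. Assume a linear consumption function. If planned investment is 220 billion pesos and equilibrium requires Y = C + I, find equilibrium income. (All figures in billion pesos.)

MPC = (2940 − 600)/(3100 − 500) = 2340/2600 = 0.9
a = 600 − 0.9(500) = 150
Equilibrium: Y = 150 + 0.9Y + 220
0.1Y = 370, so Y = 370/0.1 = 3700

Y = 3700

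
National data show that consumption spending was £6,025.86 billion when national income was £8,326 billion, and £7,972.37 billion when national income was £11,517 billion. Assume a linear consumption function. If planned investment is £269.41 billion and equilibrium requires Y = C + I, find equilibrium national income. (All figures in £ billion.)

Y = 3119

MPC = (7972.37 − 6025.86)/(11517 − 8326) = 1946.51/3191 = 0.61
a = 6025.86 − 0.61(8326) = 947
Equilibrium: Y = 947 + 0.61Y + 269.41
0.39Y = 1216.41, so Y = 1216.41/0.39 = 3119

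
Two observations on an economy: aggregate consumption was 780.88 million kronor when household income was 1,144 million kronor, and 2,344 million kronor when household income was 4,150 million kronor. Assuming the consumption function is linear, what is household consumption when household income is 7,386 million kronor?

MPC = (2344 − 780.88)/(4150 − 1144) = 1563.12/3006 = 0.52
a = 780.88 − 0.52(1144) = 780.88 − 594.88 = 186
C = 186 + 0.52(7386) = 186 + 3840.72 = 4026.72

C = 4026.72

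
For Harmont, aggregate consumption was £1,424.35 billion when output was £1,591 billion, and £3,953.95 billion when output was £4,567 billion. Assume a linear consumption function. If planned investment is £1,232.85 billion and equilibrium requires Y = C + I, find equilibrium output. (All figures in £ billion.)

MPC = (3953.95 − 1424.35)/(4567 − 1591) = 2529.6/2976 = 0.85
a = 1424.35 − 0.85(1591) = 72
Equilibrium: Y = 72 + 0.85Y + 1232.85
0.15Y = 1304.85, so Y = 1304.85/0.15 = 8699

Y = 8699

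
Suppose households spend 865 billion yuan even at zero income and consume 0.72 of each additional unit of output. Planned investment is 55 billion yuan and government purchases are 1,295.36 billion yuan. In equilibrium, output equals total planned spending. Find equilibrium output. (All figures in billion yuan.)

Y = C + I + G = 865 + 0.72Y + 55 + 1295.36
Y − 0.72Y = 2215.36
0.28Y = 2215.36, so Y = 2215.36/0.28 = 7912

Y = 7912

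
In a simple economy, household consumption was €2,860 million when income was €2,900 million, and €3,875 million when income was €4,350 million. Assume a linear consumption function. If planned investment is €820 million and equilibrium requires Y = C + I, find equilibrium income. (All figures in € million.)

Y = 5500

MPC = (3875 − 2860)/(4350 − 2900) = 1015/1450 = 0.7
a = 2860 − 0.7(2900) = 830
Equilibrium: Y = 830 + 0.7Y + 820
0.3Y = 1650, so Y = 1650/0.3 = 5500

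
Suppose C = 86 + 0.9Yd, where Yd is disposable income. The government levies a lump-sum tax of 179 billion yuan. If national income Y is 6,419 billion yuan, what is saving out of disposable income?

S = 538

Yd = Y − T = 6419 − 179 = 6240
C = 86 + 0.9(6240) = 86 + 5616 = 5702
S = Yd − C = 6240 − 5702 = 538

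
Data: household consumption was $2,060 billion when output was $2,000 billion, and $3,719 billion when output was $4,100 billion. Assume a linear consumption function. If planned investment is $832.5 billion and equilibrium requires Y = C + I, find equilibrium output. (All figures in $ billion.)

Y = 6250

MPC = (3719 − 2060)/(4100 − 2000) = 1659/2100 = 0.79
a = 2060 − 0.79(2000) = 480
Equilibrium: Y = 480 + 0.79Y + 832.5
0.21Y = 1312.5, so Y = 1312.5/0.21 = 6250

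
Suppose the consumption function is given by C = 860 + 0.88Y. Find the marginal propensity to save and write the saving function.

MPS = 0.12; S = -860 + 0.12Y

MPS = 1 − MPC = 1 − 0.88 = 0.12
S = Y − C = -860 + 0.12Y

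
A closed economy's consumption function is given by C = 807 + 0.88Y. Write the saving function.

S = -807 + 0.12Y

S = Y − C = Y − (807 + 0.88Y) = -807 + (1 − 0.88)Y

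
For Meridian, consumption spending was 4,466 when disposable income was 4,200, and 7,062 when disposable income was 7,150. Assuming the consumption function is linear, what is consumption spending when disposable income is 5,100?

MPC = (7062 − 4466)/(7150 − 4200) = 2596/2950 = 0.88
a = 4466 − 0.88(4200) = 4466 − 3696 = 770
C = 770 + 0.88(5100) = 770 + 4488 = 5258

C = 5258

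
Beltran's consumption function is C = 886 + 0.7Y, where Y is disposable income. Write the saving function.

S = -886 + 0.3Y

S = Y − C = Y − (886 + 0.7Y) = -886 + (1 − 0.7)Y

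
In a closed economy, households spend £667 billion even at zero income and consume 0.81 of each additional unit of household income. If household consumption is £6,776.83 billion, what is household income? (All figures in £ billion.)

Y = 7543

667 + 0.81Y = 6776.83
0.81Y = 6109.83, so Y = 6109.83/0.81 = 7543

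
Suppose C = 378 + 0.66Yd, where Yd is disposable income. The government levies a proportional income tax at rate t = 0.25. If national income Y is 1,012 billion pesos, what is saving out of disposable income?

Yd = (1 − 0.25)(1012) = 0.75(1012) = 759
C = 378 + 0.66(759) = 378 + 500.94 = 878.94
S = Yd − C = 759 − 878.94 = -119.94

S = -119.94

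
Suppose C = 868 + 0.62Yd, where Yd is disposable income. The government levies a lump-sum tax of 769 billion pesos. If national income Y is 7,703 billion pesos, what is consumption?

Yd = Y − T = 7703 − 769 = 6934
C = 868 + 0.62(6934) = 868 + 4299.08 = 5167.08

C = 5167.08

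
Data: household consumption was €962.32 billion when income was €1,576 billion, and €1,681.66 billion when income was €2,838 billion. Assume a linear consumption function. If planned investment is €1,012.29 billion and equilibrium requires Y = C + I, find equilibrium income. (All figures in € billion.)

Y = 2503

MPC = (1681.66 − 962.32)/(2838 − 1576) = 719.34/1262 = 0.57
a = 962.32 − 0.57(1576) = 64
Equilibrium: Y = 64 + 0.57Y + 1012.29
0.43Y = 1076.29, so Y = 1076.29/0.43 = 2503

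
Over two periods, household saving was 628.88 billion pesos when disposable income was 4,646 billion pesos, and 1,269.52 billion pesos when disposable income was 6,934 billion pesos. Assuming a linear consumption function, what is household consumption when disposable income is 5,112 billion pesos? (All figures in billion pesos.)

MPS = ΔS/ΔY = (1269.52 − 628.88)/(6934 − 4646) = 640.64/2288 = 0.28
MPC = 1 − MPS = 0.72
Autonomous saving = 628.88 − 0.28(4646) = -672, so a = 672
C = 672 + 0.72(5112) = 672 + 3680.64 = 4352.64

C = 4352.64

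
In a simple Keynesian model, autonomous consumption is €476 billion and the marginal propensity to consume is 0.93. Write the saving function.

S = -476 + 0.07Y

S = Y − C = Y − (476 + 0.93Y) = -476 + (1 − 0.93)Y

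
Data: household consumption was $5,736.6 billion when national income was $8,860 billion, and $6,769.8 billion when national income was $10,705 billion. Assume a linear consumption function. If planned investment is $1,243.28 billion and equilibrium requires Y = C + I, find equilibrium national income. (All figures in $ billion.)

Y = 4587

MPC = (6769.8 − 5736.6)/(10705 − 8860) = 1033.2/1845 = 0.56
a = 5736.6 − 0.56(8860) = 775
Equilibrium: Y = 775 + 0.56Y + 1243.28
0.44Y = 2018.28, so Y = 2018.28/0.44 = 4587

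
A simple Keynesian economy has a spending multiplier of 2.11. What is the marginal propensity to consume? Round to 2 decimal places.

k = 1/(1 − MPC), so 1 − MPC = 1/k = 1/2.11 = 0.4739
MPC = 1 − 0.4739 = 0.53

MPC = 0.53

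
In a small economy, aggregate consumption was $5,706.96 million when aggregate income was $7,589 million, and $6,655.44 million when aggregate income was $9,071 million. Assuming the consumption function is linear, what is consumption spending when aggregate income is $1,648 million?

MPC = (6655.44 − 5706.96)/(9071 − 7589) = 948.48/1482 = 0.64
a = 5706.96 − 0.64(7589) = 5706.96 − 4856.96 = 850
C = 850 + 0.64(1648) = 850 + 1054.72 = 1904.72

C = 1904.72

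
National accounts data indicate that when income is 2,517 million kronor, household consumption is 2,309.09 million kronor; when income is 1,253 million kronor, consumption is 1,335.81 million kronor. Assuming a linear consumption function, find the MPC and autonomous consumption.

MPC = 0.77; a = 371

MPC = ΔC/ΔY = (2309.09 − 1335.81)/(2517 − 1253) = 973.28/1264 = 0.77
a = C − MPC·Y = 1335.81 − 0.77(1253) = 1335.81 − 964.81 = 371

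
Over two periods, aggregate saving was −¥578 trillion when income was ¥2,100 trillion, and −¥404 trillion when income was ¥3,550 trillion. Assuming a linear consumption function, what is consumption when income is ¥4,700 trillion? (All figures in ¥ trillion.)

C = 4966

MPS = ΔS/ΔY = (-404 − (-578))/(3550 − 2100) = 174/1450 = 0.12
MPC = 1 − MPS = 0.88
Autonomous saving = -578 − 0.12(2100) = -830, so a = 830
C = 830 + 0.88(4700) = 830 + 4136 = 4966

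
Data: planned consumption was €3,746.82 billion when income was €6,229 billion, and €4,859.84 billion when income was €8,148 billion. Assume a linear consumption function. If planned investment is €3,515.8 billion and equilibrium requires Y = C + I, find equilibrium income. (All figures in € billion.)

Y = 8690

MPC = (4859.84 − 3746.82)/(8148 − 6229) = 1113.02/1919 = 0.58
a = 3746.82 − 0.58(6229) = 134
Equilibrium: Y = 134 + 0.58Y + 3515.8
0.42Y = 3649.8, so Y = 3649.8/0.42 = 8690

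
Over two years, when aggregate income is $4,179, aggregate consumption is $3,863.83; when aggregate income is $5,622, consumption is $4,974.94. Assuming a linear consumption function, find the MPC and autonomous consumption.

MPC = 0.77; a = 646

MPC = ΔC/ΔY = (4974.94 − 3863.83)/(5622 − 4179) = 1111.11/1443 = 0.77
a = C − MPC·Y = 3863.83 − 0.77(4179) = 3863.83 − 3217.83 = 646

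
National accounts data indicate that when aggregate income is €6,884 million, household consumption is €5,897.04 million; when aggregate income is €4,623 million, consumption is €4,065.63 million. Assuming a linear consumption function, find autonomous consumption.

MPC = ΔC/ΔY = (5897.04 − 4065.63)/(6884 − 4623) = 1831.41/2261 = 0.81
a = C − MPC·Y = 4065.63 − 0.81(4623) = 4065.63 − 3744.63 = 321

a = 321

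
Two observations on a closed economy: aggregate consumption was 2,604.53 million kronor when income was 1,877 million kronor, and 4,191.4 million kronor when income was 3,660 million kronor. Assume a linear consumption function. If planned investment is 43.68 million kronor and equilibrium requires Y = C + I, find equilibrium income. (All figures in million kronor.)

Y = 8888

MPC = (4191.4 − 2604.53)/(3660 − 1877) = 1586.87/1783 = 0.89
a = 2604.53 − 0.89(1877) = 934
Equilibrium: Y = 934 + 0.89Y + 43.68
0.11Y = 977.68, so Y = 977.68/0.11 = 8888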